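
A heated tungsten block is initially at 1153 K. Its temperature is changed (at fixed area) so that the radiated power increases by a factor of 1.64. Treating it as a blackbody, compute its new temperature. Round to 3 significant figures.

P ∝ T⁴, so T₂/T₁ = (P₂/P₁)^(1/4) = (1.64)^(1/4) = 1.13165.
T₂ = 1153 × 1.13165 = 1.30×10³ K.

T₂ ≈ 1.30×10³ K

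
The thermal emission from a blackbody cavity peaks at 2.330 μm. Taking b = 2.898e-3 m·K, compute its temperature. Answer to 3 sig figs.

T ≈ 1.24×10³ K

Wien's law gives T = b/λ_max = (2.898×10⁻³ m·K)/(2.330×10⁻⁶ m) = 1.24×10³ K.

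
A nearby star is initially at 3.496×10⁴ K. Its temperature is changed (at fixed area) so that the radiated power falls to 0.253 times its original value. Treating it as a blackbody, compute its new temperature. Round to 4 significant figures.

T₂ ≈ 2.479×10⁴ K

P ∝ T⁴, so T₂/T₁ = (P₂/P₁)^(1/4) = (0.253)^(1/4) = 0.709219.
T₂ = 3.496×10⁴ × 0.709219 = 2.479×10⁴ K.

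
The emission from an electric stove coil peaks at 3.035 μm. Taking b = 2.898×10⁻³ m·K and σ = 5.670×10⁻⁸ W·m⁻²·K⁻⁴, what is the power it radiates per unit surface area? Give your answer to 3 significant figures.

Wien's law: T = b/λ_max = 2.898×10⁻³/3.035×10⁻⁶ = 954.860 K.
Then I = σT⁴ = 5.670×10⁻⁸×(954.860)⁴ = 4.71×10⁴ W/m².

I ≈ 4.71×10⁴ W/m²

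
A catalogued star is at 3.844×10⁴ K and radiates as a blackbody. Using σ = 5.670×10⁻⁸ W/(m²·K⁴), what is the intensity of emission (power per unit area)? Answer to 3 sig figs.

I ≈ 1.24×10¹¹ W/m²

Stefan–Boltzmann: I = σT⁴ = 5.670×10⁻⁸ × (3.844×10⁴)⁴ = 1.24×10¹¹ W/m².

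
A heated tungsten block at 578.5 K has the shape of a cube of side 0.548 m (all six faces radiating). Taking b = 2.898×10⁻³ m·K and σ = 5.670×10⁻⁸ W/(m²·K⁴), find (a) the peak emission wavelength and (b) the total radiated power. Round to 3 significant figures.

λ_max ≈ 5.01 μm; P ≈ 1.14×10⁴ W

(a) λ_max = b/T = 2.898×10⁻³/578.5 = 5.010×10⁻⁶ m = 5.01 μm.
Area A = 6s² = 6×(0.548 m)² = 1.80182 m².
(b) P = σAT⁴ = 5.670×10⁻⁸×1.80182×(578.5)⁴ = 1.14×10⁴ W.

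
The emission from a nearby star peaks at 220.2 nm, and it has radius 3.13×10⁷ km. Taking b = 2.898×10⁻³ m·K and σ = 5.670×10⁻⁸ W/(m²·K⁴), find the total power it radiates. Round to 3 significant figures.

Wien's law: T = b/λ_max = 2.898×10⁻³/2.202×10⁻⁷ = 13160.8 K.
Surface area A = 4πR² = 4π(3.13×10¹⁰ m)² = 1.23111×10²² m².
Then P = σAT⁴ = 5.670×10⁻⁸×1.23111×10²²×(13160.8)⁴ = 2.09×10³¹ W.

P ≈ 2.09×10³¹ W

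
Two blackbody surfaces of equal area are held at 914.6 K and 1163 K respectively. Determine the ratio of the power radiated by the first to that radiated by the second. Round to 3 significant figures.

P₁/P₂ ≈ 0.382

With equal areas, P₁/P₂ = (T₁/T₂)⁴ = (914.6/1163)⁴ = 0.382.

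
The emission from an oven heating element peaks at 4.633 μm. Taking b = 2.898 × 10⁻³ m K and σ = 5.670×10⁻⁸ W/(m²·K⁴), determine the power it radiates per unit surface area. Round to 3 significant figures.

Wien's law: T = b/λ_max = 2.898×10⁻³/4.633×10⁻⁶ = 625.513 K.
Then I = σT⁴ = 5.670×10⁻⁸×(625.513)⁴ = 8.68×10³ W/m².

I ≈ 8.68×10³ W/m²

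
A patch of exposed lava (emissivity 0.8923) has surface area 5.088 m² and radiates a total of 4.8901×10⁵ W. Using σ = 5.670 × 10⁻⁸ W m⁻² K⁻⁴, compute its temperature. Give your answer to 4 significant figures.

Area A = 5.088 m².
P = εσAT⁴ ⇒ T = (P/(εσA))^(1/4) = (4.8901×10⁵/(0.8923×5.670×10⁻⁸×5.088))^(1/4) = 1174 K.

T ≈ 1174 K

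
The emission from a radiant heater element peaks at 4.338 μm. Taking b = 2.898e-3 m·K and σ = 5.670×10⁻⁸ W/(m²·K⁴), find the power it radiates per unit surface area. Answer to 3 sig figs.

Wien's law: T = b/λ_max = 2.898×10⁻³/4.338×10⁻⁶ = 668.050 K.
Then I = σT⁴ = 5.670×10⁻⁸×(668.050)⁴ = 1.13×10⁴ W/m².

I ≈ 1.13×10⁴ W/m²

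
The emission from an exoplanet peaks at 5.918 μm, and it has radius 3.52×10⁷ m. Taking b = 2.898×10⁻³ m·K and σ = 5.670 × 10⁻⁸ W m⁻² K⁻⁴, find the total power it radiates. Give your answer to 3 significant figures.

P ≈ 5.08×10¹⁹ W

Wien's law: T = b/λ_max = 2.898×10⁻³/5.918×10⁻⁶ = 489.692 K.
Surface area A = 4πR² = 4π(3.52×10⁷ m)² = 1.55702×10¹⁶ m².
Then P = σAT⁴ = 5.670×10⁻⁸×1.55702×10¹⁶×(489.692)⁴ = 5.08×10¹⁹ W.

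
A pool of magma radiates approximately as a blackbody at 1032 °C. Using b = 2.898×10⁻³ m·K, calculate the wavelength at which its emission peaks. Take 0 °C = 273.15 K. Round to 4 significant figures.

λ_max ≈ 2.220 μm

T = 1032 °C + 273.15 = 1305.15 K.
Wien's displacement law: λ_max = b/T = (2.898×10⁻³ m·K)/(1305.15 K) = 2.2204×10⁻⁶ m.
That is 2.220 μm, in the infrared range.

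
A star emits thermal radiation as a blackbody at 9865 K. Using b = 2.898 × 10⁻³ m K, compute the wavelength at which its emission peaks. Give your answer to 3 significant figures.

Wien's displacement law: λ_max = b/T = (2.898×10⁻³ m·K)/(9865 K) = 2.938×10⁻⁷ m.
That is 294 nm, in the ultraviolet range.

λ_max ≈ 294 nm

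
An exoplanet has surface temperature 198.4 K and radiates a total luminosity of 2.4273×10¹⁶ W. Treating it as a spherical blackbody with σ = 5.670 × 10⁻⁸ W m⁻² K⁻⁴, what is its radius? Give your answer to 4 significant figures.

R ≈ 4.689×10⁶ m

L = 4πR²σT⁴ ⇒ R = √(L/(4πσT⁴)).
σT⁴ = 87.8516 W/m², so R = √(2.4273×10¹⁶/(4π×87.8516)) = 4.689×10⁶ m.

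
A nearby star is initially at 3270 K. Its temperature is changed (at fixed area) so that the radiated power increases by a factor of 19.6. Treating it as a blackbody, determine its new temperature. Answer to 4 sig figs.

P ∝ T⁴, so T₂/T₁ = (P₂/P₁)^(1/4) = (19.6)^(1/4) = 2.10409.
T₂ = 3270 × 2.10409 = 6880 K.

T₂ ≈ 6880 K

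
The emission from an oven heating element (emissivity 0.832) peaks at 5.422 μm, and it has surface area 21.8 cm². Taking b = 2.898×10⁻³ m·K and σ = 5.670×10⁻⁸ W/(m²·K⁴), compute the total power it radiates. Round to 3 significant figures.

P ≈ 8.39 W

Wien's law: T = b/λ_max = 2.898×10⁻³/5.422×10⁻⁶ = 534.489 K.
Area A = 21.8 cm² = 2.18×10⁻³ m².
Then P = εσAT⁴ = 0.832×5.670×10⁻⁸×2.18×10⁻³×(534.489)⁴ = 8.39 W.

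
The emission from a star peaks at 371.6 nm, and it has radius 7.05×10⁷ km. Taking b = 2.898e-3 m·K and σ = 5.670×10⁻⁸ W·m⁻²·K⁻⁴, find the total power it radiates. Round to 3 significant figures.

P ≈ 1.31×10³¹ W

Wien's law: T = b/λ_max = 2.898×10⁻³/3.716×10⁻⁷ = 7798.71 K.
Surface area A = 4πR² = 4π(7.05×10¹⁰ m)² = 6.24580×10²² m².
Then P = σAT⁴ = 5.670×10⁻⁸×6.24580×10²²×(7798.71)⁴ = 1.31×10³¹ W.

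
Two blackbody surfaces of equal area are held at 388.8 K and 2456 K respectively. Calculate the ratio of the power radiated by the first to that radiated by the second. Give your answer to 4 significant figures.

P₁/P₂ ≈ 6.280×10⁻⁴

With equal areas, P₁/P₂ = (T₁/T₂)⁴ = (388.8/2456)⁴ = 6.280×10⁻⁴.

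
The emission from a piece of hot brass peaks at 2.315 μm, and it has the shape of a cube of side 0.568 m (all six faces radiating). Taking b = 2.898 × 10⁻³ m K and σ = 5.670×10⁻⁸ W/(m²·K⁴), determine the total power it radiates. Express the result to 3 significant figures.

Wien's law: T = b/λ_max = 2.898×10⁻³/2.315×10⁻⁶ = 1251.84 K.
Area A = 6s² = 6×(0.568 m)² = 1.93574 m².
Then P = σAT⁴ = 5.670×10⁻⁸×1.93574×(1251.84)⁴ = 2.70×10⁵ W.

P ≈ 2.70×10⁵ W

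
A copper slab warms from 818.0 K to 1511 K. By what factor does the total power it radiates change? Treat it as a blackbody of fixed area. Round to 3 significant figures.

P₂/P₁ ≈ 11.6

P ∝ T⁴, so P₂/P₁ = (T₂/T₁)⁴ = (1511/818.0)⁴ = (1.84719)⁴ = 11.6.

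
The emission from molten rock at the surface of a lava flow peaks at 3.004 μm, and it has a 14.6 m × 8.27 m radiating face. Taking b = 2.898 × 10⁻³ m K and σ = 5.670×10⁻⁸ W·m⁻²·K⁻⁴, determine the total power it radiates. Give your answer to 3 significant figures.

Wien's law: T = b/λ_max = 2.898×10⁻³/3.004×10⁻⁶ = 964.714 K.
Area A = 14.6 × 8.27 = 120.742 m².
Then P = σAT⁴ = 5.670×10⁻⁸×120.742×(964.714)⁴ = 5.93×10⁶ W.

P ≈ 5.93×10⁶ W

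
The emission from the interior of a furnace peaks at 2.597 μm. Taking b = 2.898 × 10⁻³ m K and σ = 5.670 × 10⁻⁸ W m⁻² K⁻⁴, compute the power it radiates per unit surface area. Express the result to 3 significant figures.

I ≈ 8.79×10⁴ W/m²

Wien's law: T = b/λ_max = 2.898×10⁻³/2.597×10⁻⁶ = 1115.90 K.
Then I = σT⁴ = 5.670×10⁻⁸×(1115.90)⁴ = 8.79×10⁴ W/m².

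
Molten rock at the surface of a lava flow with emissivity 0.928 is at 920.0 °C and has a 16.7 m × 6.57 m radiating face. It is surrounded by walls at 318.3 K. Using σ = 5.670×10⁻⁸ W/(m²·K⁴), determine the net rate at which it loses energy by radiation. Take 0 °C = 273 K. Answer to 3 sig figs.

Net loss ≈ 1.16×10⁷ W

T = 920.0 °C + 273 = 1193.0 K.
Area A = 16.7 × 6.57 = 109.719 m².
Net radiated power P_net = εσA(T⁴ − T₀⁴) = 0.928×5.670×10⁻⁸×109.719×(1193.0⁴ − 318.3⁴).
T⁴ − T₀⁴ = 2.02564×10¹² − 1.02647×10¹⁰ = 2.01538×10¹² K⁴, so P_net = 1.16×10⁷ W.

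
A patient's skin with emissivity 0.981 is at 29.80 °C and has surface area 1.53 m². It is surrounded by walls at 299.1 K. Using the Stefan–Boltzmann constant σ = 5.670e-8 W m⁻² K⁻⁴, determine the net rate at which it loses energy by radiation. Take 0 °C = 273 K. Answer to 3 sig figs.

Net loss ≈ 34.3 W

T = 29.80 °C + 273 = 302.80 K.
Area A = 1.53 m².
Net radiated power P_net = εσA(T⁴ − T₀⁴) = 0.981×5.670×10⁻⁸×1.53×(302.80⁴ − 299.1⁴).
T⁴ − T₀⁴ = 8.40666×10⁹ − 8.00324×10⁹ = 4.03420×10⁸ K⁴, so P_net = 34.3 W.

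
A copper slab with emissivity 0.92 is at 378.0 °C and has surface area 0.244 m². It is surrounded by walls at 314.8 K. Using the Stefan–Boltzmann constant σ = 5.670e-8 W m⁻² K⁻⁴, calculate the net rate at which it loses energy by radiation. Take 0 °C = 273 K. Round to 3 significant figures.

Net loss ≈ 2.16×10³ W

T = 378.0 °C + 273 = 651.0 K.
Area A = 0.244 m².
Net radiated power P_net = εσA(T⁴ − T₀⁴) = 0.92×5.670×10⁻⁸×0.244×(651.0⁴ − 314.8⁴).
T⁴ − T₀⁴ = 1.79607×10¹¹ − 9.82062×10⁹ = 1.69786×10¹¹ K⁴, so P_net = 2.16×10³ W.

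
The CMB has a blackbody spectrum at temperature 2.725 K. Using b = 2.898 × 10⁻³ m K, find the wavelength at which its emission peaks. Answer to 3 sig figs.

Wien's displacement law: λ_max = b/T = (2.898×10⁻³ m·K)/(2.725 K) = 1.063×10⁻³ m.
That is 1.06×10⁻³ m, in the microwave range.

λ_max ≈ 1.06×10⁻³ m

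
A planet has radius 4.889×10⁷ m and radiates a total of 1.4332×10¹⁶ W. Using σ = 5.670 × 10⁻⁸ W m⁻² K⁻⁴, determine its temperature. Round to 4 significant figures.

Surface area A = 4πR² = 4π(4.889×10⁷ m)² = 3.00365×10¹⁶ m².
P = σAT⁴ ⇒ T = (P/(σA))^(1/4) = (1.4332×10¹⁶/(5.670×10⁻⁸×3.00365×10¹⁶))^(1/4) = 53.86 K.

T ≈ 53.86 K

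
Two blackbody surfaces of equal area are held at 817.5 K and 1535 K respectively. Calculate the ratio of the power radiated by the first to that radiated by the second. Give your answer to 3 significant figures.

P₁/P₂ ≈ 0.0804

With equal areas, P₁/P₂ = (T₁/T₂)⁴ = (817.5/1535)⁴ = 0.0804.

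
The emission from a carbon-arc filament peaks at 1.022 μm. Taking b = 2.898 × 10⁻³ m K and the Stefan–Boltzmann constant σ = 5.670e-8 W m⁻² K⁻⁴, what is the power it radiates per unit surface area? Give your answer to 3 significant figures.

I ≈ 3.67×10⁶ W/m²

Wien's law: T = b/λ_max = 2.898×10⁻³/1.022×10⁻⁶ = 2835.62 K.
Then I = σT⁴ = 5.670×10⁻⁸×(2835.62)⁴ = 3.67×10⁶ W/m².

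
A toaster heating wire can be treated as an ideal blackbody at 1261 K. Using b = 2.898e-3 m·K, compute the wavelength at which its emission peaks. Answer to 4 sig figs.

Wien's displacement law: λ_max = b/T = (2.898×10⁻³ m·K)/(1261 K) = 2.2982×10⁻⁶ m.
That is 2298 nm, in the infrared range.

λ_max ≈ 2298 nm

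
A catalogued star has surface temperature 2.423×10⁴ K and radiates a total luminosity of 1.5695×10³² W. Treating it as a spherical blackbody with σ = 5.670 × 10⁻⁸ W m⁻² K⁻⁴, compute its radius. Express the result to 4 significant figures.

L = 4πR²σT⁴ ⇒ R = √(L/(4πσT⁴)).
σT⁴ = 1.95432×10¹⁰ W/m², so R = √(1.5695×10³²/(4π×1.95432×10¹⁰)) = 2.528×10¹⁰ m.

R ≈ 2.528×10¹⁰ m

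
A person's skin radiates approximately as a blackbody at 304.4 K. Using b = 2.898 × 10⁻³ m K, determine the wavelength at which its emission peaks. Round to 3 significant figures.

λ_max ≈ 9.52 μm

Wien's displacement law: λ_max = b/T = (2.898×10⁻³ m·K)/(304.4 K) = 9.520×10⁻⁶ m.
That is 9.52 μm, in the infrared range.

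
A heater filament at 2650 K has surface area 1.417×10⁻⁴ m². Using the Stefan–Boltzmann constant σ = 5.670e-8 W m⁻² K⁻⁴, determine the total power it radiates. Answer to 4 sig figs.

Area A = 1.417×10⁻⁴ m².
P = σAT⁴ = 5.670×10⁻⁸ × 1.417×10⁻⁴ × (2650)⁴ = 396.2 W.

P ≈ 396.2 W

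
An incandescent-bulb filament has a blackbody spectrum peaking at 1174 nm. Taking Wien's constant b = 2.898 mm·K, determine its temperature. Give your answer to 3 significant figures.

Wien's law gives T = b/λ_max = (2.898×10⁻³ m·K)/(1.174×10⁻⁶ m) = 2.47×10³ K.

T ≈ 2.47×10³ K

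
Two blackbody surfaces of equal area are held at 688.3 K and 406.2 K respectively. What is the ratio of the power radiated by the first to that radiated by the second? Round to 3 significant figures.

With equal areas, P₁/P₂ = (T₁/T₂)⁴ = (688.3/406.2)⁴ = 8.24.

P₁/P₂ ≈ 8.24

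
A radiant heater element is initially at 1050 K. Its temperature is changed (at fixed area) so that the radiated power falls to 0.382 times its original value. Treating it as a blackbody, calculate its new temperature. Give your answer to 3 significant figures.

P ∝ T⁴, so T₂/T₁ = (P₂/P₁)^(1/4) = (0.382)^(1/4) = 0.786169.
T₂ = 1050 × 0.786169 = 825 K.

T₂ ≈ 825 K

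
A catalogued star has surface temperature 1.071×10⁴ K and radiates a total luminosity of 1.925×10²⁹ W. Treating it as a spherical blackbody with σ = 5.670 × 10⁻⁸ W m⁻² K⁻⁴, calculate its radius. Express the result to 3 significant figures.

L = 4πR²σT⁴ ⇒ R = √(L/(4πσT⁴)).
σT⁴ = 7.46004×10⁸ W/m², so R = √(1.925×10²⁹/(4π×7.46004×10⁸)) = 4.53×10⁹ m.

R ≈ 4.53×10⁹ m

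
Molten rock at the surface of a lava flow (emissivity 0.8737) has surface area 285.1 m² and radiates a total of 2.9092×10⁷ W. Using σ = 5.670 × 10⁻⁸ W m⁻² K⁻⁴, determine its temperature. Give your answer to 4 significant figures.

Area A = 285.1 m².
P = εσAT⁴ ⇒ T = (P/(εσA))^(1/4) = (2.9092×10⁷/(0.8737×5.670×10⁻⁸×285.1))^(1/4) = 1198 K.

T ≈ 1198 K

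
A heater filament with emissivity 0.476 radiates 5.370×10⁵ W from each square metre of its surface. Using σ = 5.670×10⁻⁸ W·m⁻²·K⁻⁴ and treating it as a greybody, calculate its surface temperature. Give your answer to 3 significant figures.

I = εσT⁴, so T = (I/εσ)^(1/4) = (5.370×10⁵/(0.476×5.670×10⁻⁸))^(1/4) = 2.11×10³ K.

T ≈ 2.11×10³ K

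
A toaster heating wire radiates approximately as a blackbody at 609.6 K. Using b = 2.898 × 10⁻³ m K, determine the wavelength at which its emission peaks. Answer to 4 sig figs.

λ_max ≈ 4.754 μm

Wien's displacement law: λ_max = b/T = (2.898×10⁻³ m·K)/(609.6 K) = 4.7539×10⁻⁶ m.
That is 4.754 μm, in the infrared range.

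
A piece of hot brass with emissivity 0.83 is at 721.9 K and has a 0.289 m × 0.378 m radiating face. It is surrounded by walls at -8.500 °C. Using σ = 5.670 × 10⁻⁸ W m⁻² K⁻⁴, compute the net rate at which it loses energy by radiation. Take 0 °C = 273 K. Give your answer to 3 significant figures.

Net loss ≈ 1.37×10³ W

Surroundings: T = -8.500 °C + 273 = 264.500 K.
Area A = 0.289 × 0.378 = 0.109242 m².
Net radiated power P_net = εσA(T⁴ − T₀⁴) = 0.83×5.670×10⁻⁸×0.109242×(721.9⁴ − 264.500⁴).
T⁴ − T₀⁴ = 2.71586×10¹¹ − 4.89444×10⁹ = 2.66692×10¹¹ K⁴, so P_net = 1.37×10³ W.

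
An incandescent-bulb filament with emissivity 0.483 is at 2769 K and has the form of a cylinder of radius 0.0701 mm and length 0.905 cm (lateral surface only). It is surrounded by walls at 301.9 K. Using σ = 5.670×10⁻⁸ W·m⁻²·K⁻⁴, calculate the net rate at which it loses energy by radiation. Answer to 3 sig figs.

Net loss ≈ 6.42 W

Lateral area A = 2πrL = 2π×7.01×10⁻⁵×9.05×10⁻³ = 3.98608×10⁻⁶ m².
Net radiated power P_net = εσA(T⁴ − T₀⁴) = 0.483×5.670×10⁻⁸×3.98608×10⁻⁶×(2769⁴ − 301.9⁴).
T⁴ − T₀⁴ = 5.87884×10¹³ − 8.30716×10⁹ = 5.87801×10¹³ K⁴, so P_net = 6.42 W.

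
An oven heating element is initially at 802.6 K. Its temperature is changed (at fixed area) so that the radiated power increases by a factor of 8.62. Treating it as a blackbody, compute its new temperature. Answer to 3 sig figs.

T₂ ≈ 1.38×10³ K

P ∝ T⁴, so T₂/T₁ = (P₂/P₁)^(1/4) = (8.62)^(1/4) = 1.71347.
T₂ = 802.6 × 1.71347 = 1.38×10³ K.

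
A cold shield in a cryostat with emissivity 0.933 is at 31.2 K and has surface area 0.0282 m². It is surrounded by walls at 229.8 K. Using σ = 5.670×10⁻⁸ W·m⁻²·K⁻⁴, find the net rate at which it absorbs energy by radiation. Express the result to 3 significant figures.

Net gain ≈ 4.16 W

Area A = 0.0282 m².
Net radiated power P_net = εσA(T⁴ − T₀⁴) = 0.933×5.670×10⁻⁸×0.0282×(31.2⁴ − 229.8⁴).
T⁴ − T₀⁴ = 9.47585×10⁵ − 2.78869×10⁹ = -2.78774×10⁹ K⁴, so P_net = -4.16 W — negative, meaning a net gain of 4.16 W.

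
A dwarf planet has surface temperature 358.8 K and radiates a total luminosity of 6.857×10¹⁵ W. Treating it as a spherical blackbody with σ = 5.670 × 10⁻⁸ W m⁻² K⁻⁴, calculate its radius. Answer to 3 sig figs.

R ≈ 7.62×10⁵ m

L = 4πR²σT⁴ ⇒ R = √(L/(4πσT⁴)).
σT⁴ = 939.708 W/m², so R = √(6.857×10¹⁵/(4π×939.708)) = 7.62×10⁵ m.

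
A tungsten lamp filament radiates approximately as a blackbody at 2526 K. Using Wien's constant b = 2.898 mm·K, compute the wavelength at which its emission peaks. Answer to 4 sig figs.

λ_max ≈ 1147 nm

Wien's displacement law: λ_max = b/T = (2.898×10⁻³ m·K)/(2526 K) = 1.1473×10⁻⁶ m.
That is 1147 nm, in the infrared range.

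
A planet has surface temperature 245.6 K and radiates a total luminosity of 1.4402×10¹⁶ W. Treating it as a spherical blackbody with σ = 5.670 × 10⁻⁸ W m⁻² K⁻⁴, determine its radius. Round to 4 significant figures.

R ≈ 2.357×10⁶ m

L = 4πR²σT⁴ ⇒ R = √(L/(4πσT⁴)).
σT⁴ = 206.299 W/m², so R = √(1.4402×10¹⁶/(4π×206.299)) = 2.357×10⁶ m.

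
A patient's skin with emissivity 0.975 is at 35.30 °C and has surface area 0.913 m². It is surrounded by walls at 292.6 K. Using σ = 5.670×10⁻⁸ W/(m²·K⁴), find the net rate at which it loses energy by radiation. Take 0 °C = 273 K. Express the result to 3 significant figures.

T = 35.30 °C + 273 = 308.30 K.
Area A = 0.913 m².
Net radiated power P_net = εσA(T⁴ − T₀⁴) = 0.975×5.670×10⁻⁸×0.913×(308.30⁴ − 292.6⁴).
T⁴ − T₀⁴ = 9.03429×10⁹ − 7.32989×10⁹ = 1.70440×10⁹ K⁴, so P_net = 86.0 W.

Net loss ≈ 86.0 W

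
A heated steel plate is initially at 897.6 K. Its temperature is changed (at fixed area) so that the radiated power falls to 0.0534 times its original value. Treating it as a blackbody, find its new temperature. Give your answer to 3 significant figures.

P ∝ T⁴, so T₂/T₁ = (P₂/P₁)^(1/4) = (0.0534)^(1/4) = 0.480712.
T₂ = 897.6 × 0.480712 = 431 K.

T₂ ≈ 431 K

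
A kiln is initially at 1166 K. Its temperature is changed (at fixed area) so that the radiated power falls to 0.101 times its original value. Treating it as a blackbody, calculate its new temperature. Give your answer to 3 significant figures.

P ∝ T⁴, so T₂/T₁ = (P₂/P₁)^(1/4) = (0.101)^(1/4) = 0.563742.
T₂ = 1166 × 0.563742 = 657 K.

T₂ ≈ 657 K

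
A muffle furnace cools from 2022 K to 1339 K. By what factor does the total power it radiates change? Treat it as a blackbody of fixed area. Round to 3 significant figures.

P ∝ T⁴, so P₂/P₁ = (T₂/T₁)⁴ = (1339/2022)⁴ = (0.662216)⁴ = 0.192.

P₂/P₁ ≈ 0.192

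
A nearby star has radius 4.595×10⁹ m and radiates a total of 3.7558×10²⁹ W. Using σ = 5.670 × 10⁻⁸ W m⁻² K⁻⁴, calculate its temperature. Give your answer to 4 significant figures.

T ≈ 1.257×10⁴ K

Surface area A = 4πR² = 4π(4.595×10⁹ m)² = 2.65327×10²⁰ m².
P = σAT⁴ ⇒ T = (P/(σA))^(1/4) = (3.7558×10²⁹/(5.670×10⁻⁸×2.65327×10²⁰))^(1/4) = 1.257×10⁴ K.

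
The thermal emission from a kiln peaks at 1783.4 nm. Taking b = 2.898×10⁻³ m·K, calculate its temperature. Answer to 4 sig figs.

Wien's law gives T = b/λ_max = (2.898×10⁻³ m·K)/(1.7834×10⁻⁶ m) = 1625 K.

T ≈ 1625 K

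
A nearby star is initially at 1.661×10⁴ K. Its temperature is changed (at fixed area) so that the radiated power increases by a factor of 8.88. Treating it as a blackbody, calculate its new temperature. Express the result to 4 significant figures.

P ∝ T⁴, so T₂/T₁ = (P₂/P₁)^(1/4) = (8.88)^(1/4) = 1.72625.
T₂ = 1.661×10⁴ × 1.72625 = 2.867×10⁴ K.

T₂ ≈ 2.867×10⁴ K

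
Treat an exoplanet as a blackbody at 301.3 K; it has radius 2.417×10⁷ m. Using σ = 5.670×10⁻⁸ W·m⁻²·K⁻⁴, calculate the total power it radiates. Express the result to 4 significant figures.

Surface area A = 4πR² = 4π(2.417×10⁷ m)² = 7.34113×10¹⁵ m².
P = σAT⁴ = 5.670×10⁻⁸ × 7.34113×10¹⁵ × (301.3)⁴ = 3.430×10¹⁸ W.

P ≈ 3.430×10¹⁸ W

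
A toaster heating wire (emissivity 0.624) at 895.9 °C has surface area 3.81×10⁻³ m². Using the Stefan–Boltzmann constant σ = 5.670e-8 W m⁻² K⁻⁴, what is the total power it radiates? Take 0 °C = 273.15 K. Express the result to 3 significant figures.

P ≈ 252 W

T = 895.9 °C + 273.15 = 1169.05 K.
Area A = 3.81×10⁻³ m².
P = εσAT⁴ = 0.624 × 5.670×10⁻⁸ × 3.81×10⁻³ × (1169.05)⁴ = 252 W.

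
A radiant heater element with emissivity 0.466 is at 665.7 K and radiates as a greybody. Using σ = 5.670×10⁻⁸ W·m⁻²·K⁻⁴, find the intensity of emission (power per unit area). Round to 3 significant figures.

I ≈ 5.19×10³ W/m²

Stefan–Boltzmann: I = εσT⁴ = 0.466 × 5.670×10⁻⁸ × (665.7)⁴ = 5.19×10³ W/m².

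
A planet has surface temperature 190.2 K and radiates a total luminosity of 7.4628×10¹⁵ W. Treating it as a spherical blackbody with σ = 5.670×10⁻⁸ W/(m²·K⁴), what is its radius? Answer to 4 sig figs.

L = 4πR²σT⁴ ⇒ R = √(L/(4πσT⁴)).
σT⁴ = 74.2036 W/m², so R = √(7.4628×10¹⁵/(4π×74.2036)) = 2.829×10⁶ m.

R ≈ 2.829×10⁶ m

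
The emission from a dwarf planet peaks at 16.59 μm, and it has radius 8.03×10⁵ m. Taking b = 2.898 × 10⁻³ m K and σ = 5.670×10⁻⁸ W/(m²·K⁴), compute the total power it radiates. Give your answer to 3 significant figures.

P ≈ 4.28×10¹⁴ W

Wien's law: T = b/λ_max = 2.898×10⁻³/1.659×10⁻⁵ = 174.684 K.
Surface area A = 4πR² = 4π(8.03×10⁵ m)² = 8.10291×10¹² m².
Then P = σAT⁴ = 5.670×10⁻⁸×8.10291×10¹²×(174.684)⁴ = 4.28×10¹⁴ W.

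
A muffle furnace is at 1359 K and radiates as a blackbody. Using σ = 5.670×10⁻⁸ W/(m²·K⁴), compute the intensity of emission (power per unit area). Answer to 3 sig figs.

I ≈ 1.93×10⁵ W/m²

Stefan–Boltzmann: I = σT⁴ = 5.670×10⁻⁸ × (1359)⁴ = 1.93×10⁵ W/m².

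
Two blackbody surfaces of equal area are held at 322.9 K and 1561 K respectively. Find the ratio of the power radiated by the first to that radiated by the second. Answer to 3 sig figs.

With equal areas, P₁/P₂ = (T₁/T₂)⁴ = (322.9/1561)⁴ = 1.83×10⁻³.

P₁/P₂ ≈ 1.83×10⁻³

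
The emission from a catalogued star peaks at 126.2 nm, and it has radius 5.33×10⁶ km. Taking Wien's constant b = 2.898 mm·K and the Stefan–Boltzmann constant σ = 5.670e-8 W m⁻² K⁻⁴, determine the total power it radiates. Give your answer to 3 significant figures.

Wien's law: T = b/λ_max = 2.898×10⁻³/1.262×10⁻⁷ = 22963.5 K.
Surface area A = 4πR² = 4π(5.33×10⁹ m)² = 3.56997×10²⁰ m².
Then P = σAT⁴ = 5.670×10⁻⁸×3.56997×10²⁰×(22963.5)⁴ = 5.63×10³⁰ W.

P ≈ 5.63×10³⁰ W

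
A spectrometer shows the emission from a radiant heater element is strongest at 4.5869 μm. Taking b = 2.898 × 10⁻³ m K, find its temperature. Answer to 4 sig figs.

T ≈ 631.8 K

Wien's law gives T = b/λ_max = (2.898×10⁻³ m·K)/(4.5869×10⁻⁶ m) = 631.8 K.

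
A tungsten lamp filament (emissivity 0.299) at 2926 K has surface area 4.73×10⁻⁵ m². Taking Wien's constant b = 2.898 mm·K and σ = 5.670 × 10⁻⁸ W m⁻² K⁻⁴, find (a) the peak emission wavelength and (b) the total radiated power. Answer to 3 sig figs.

(a) λ_max = b/T = 2.898×10⁻³/2926 = 9.904×10⁻⁷ m = 0.990 μm.
Area A = 4.73×10⁻⁵ m².
(b) P = εσAT⁴ = 0.299×5.670×10⁻⁸×4.73×10⁻⁵×(2926)⁴ = 58.8 W.

λ_max ≈ 0.990 μm; P ≈ 58.8 W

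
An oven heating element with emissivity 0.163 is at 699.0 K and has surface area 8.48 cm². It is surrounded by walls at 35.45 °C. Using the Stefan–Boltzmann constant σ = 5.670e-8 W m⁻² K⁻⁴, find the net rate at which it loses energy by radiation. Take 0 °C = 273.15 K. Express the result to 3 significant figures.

Surroundings: T = 35.45 °C + 273.15 = 308.60 K.
Area A = 8.48 cm² = 8.48×10⁻⁴ m².
Net radiated power P_net = εσA(T⁴ − T₀⁴) = 0.163×5.670×10⁻⁸×8.48×10⁻⁴×(699.0⁴ − 308.60⁴).
T⁴ − T₀⁴ = 2.38731×10¹¹ − 9.06951×10⁹ = 2.29661×10¹¹ K⁴, so P_net = 1.80 W.

Net loss ≈ 1.80 W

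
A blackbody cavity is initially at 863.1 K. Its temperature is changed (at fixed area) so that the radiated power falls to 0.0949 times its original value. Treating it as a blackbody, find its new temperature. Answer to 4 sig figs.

T₂ ≈ 479.0 K

P ∝ T⁴, so T₂/T₁ = (P₂/P₁)^(1/4) = (0.0949)^(1/4) = 0.555030.
T₂ = 863.1 × 0.555030 = 479.0 K.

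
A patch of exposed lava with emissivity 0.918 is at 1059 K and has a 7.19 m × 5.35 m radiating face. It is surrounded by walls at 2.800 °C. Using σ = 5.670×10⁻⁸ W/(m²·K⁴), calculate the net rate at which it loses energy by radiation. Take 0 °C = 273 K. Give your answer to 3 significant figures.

Surroundings: T = 2.800 °C + 273 = 275.800 K.
Area A = 7.19 × 5.35 = 38.4665 m².
Net radiated power P_net = εσA(T⁴ − T₀⁴) = 0.918×5.670×10⁻⁸×38.4665×(1059⁴ − 275.800⁴).
T⁴ − T₀⁴ = 1.25772×10¹² − 5.78598×10⁹ = 1.25193×10¹² K⁴, so P_net = 2.51×10⁶ W.

Net loss ≈ 2.51×10⁶ W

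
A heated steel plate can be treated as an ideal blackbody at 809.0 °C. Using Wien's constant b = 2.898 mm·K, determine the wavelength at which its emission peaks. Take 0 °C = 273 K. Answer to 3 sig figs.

λ_max ≈ 2.68 μm

T = 809.0 °C + 273 = 1082.0 K.
Wien's displacement law: λ_max = b/T = (2.898×10⁻³ m·K)/(1082.0 K) = 2.678×10⁻⁶ m.
That is 2.68 μm, in the infrared range.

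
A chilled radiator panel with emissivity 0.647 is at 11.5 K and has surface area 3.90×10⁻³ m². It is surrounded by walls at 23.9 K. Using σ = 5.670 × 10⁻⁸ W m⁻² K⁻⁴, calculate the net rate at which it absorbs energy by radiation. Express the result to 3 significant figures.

Area A = 3.90×10⁻³ m².
Net radiated power P_net = εσA(T⁴ − T₀⁴) = 0.647×5.670×10⁻⁸×3.90×10⁻³×(11.5⁴ − 23.9⁴).
T⁴ − T₀⁴ = 17490.1 − 3.26281×10⁵ = -3.08791×10⁵ K⁴, so P_net = -4.42×10⁻⁵ W — negative, meaning a net gain of 4.42×10⁻⁵ W.

Net gain ≈ 4.42×10⁻⁵ W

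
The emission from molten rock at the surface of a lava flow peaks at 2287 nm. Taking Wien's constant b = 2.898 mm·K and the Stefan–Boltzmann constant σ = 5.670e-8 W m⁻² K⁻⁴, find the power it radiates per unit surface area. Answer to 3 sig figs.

I ≈ 1.46×10⁵ W/m²

Wien's law: T = b/λ_max = 2.898×10⁻³/2.287×10⁻⁶ = 1267.16 K.
Then I = σT⁴ = 5.670×10⁻⁸×(1267.16)⁴ = 1.46×10⁵ W/m².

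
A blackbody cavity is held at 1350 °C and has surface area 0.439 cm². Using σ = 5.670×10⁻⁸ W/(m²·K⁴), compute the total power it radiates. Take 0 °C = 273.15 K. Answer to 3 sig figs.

P ≈ 17.3 W

T = 1350 °C + 273.15 = 1623.15 K.
Area A = 0.439 cm² = 4.39×10⁻⁵ m².
P = σAT⁴ = 5.670×10⁻⁸ × 4.39×10⁻⁵ × (1623.15)⁴ = 17.3 W.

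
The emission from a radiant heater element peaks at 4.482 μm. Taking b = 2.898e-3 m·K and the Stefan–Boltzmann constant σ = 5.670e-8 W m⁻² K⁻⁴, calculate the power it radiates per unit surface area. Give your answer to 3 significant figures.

I ≈ 9.91×10³ W/m²

Wien's law: T = b/λ_max = 2.898×10⁻³/4.482×10⁻⁶ = 646.586 K.
Then I = σT⁴ = 5.670×10⁻⁸×(646.586)⁴ = 9.91×10³ W/m².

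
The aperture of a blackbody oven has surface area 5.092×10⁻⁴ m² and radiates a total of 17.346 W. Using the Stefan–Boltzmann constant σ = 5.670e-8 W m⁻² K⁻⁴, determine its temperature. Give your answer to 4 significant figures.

Area A = 5.092×10⁻⁴ m².
P = σAT⁴ ⇒ T = (P/(σA))^(1/4) = (17.346/(5.670×10⁻⁸×5.092×10⁻⁴))^(1/4) = 880.4 K.

T ≈ 880.4 K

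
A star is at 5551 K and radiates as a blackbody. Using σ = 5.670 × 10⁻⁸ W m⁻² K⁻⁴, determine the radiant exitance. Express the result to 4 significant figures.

I ≈ 5.384×10⁷ W/m²

Stefan–Boltzmann: I = σT⁴ = 5.670×10⁻⁸ × (5551)⁴ = 5.384×10⁷ W/m².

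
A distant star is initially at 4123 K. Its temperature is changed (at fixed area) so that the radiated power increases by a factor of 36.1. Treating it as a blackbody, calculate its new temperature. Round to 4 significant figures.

P ∝ T⁴, so T₂/T₁ = (P₂/P₁)^(1/4) = (36.1)^(1/4) = 2.45119.
T₂ = 4123 × 2.45119 = 1.011×10⁴ K.

T₂ ≈ 1.011×10⁴ K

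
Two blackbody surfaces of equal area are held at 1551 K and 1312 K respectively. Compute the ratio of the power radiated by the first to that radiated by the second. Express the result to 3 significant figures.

With equal areas, P₁/P₂ = (T₁/T₂)⁴ = (1551/1312)⁴ = 1.95.

P₁/P₂ ≈ 1.95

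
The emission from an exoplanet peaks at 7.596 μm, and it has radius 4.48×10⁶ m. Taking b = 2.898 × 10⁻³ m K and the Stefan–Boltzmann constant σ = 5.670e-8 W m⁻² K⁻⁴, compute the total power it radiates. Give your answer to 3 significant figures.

Wien's law: T = b/λ_max = 2.898×10⁻³/7.596×10⁻⁶ = 381.517 K.
Surface area A = 4πR² = 4π(4.48×10⁶ m)² = 2.52212×10¹⁴ m².
Then P = σAT⁴ = 5.670×10⁻⁸×2.52212×10¹⁴×(381.517)⁴ = 3.03×10¹⁷ W.

P ≈ 3.03×10¹⁷ W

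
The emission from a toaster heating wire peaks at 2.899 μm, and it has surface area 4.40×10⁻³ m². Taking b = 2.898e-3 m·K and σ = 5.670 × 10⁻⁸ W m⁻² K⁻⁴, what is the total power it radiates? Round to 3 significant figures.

Wien's law: T = b/λ_max = 2.898×10⁻³/2.899×10⁻⁶ = 999.655 K.
Area A = 4.40×10⁻³ m².
Then P = σAT⁴ = 5.670×10⁻⁸×4.40×10⁻³×(999.655)⁴ = 249 W.

P ≈ 249 W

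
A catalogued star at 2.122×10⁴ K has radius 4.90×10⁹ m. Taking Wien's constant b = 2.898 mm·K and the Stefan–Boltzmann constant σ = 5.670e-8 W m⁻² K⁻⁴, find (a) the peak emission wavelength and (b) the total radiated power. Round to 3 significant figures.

λ_max ≈ 137 nm; P ≈ 3.47×10³⁰ W

(a) λ_max = b/T = 2.898×10⁻³/2.122×10⁴ = 1.366×10⁻⁷ m = 137 nm.
Surface area A = 4πR² = 4π(4.90×10⁹ m)² = 3.01719×10²⁰ m².
(b) P = σAT⁴ = 5.670×10⁻⁸×3.01719×10²⁰×(2.122×10⁴)⁴ = 3.47×10³⁰ W.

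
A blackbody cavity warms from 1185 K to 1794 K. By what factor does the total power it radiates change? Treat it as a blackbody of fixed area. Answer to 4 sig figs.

P₂/P₁ ≈ 5.253

P ∝ T⁴, so P₂/P₁ = (T₂/T₁)⁴ = (1794/1185)⁴ = (1.51392)⁴ = 5.253.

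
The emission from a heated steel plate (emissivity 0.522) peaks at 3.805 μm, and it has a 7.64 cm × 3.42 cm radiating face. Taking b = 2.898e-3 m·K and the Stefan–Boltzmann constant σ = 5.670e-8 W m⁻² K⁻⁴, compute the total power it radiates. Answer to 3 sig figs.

Wien's law: T = b/λ_max = 2.898×10⁻³/3.805×10⁻⁶ = 761.629 K.
Area A = 0.0764 × 0.0342 = 2.61288×10⁻³ m².
Then P = εσAT⁴ = 0.522×5.670×10⁻⁸×2.61288×10⁻³×(761.629)⁴ = 26.0 W.

P ≈ 26.0 W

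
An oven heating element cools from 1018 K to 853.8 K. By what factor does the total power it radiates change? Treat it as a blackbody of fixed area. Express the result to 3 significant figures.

P₂/P₁ ≈ 0.495

P ∝ T⁴, so P₂/P₁ = (T₂/T₁)⁴ = (853.8/1018)⁴ = (0.838703)⁴ = 0.495.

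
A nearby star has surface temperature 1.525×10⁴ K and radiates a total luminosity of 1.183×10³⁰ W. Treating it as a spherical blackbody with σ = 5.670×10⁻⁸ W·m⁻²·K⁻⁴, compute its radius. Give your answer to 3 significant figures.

R ≈ 5.54×10⁹ m

L = 4πR²σT⁴ ⇒ R = √(L/(4πσT⁴)).
σT⁴ = 3.06664×10⁹ W/m², so R = √(1.183×10³⁰/(4π×3.06664×10⁹)) = 5.54×10⁹ m.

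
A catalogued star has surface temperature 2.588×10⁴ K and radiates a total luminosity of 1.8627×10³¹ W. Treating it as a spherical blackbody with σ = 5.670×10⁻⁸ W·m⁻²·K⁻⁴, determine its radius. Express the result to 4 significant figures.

R ≈ 7.634×10⁹ m

L = 4πR²σT⁴ ⇒ R = √(L/(4πσT⁴)).
σT⁴ = 2.54355×10¹⁰ W/m², so R = √(1.8627×10³¹/(4π×2.54355×10¹⁰)) = 7.634×10⁹ m.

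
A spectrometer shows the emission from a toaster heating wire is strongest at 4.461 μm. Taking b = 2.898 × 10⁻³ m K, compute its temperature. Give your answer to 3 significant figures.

Wien's law gives T = b/λ_max = (2.898×10⁻³ m·K)/(4.461×10⁻⁶ m) = 650 K.

T ≈ 650 K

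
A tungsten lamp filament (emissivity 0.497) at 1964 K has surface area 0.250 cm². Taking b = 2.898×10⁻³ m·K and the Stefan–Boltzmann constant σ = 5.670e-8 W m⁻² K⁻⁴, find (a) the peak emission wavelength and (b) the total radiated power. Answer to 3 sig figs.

(a) λ_max = b/T = 2.898×10⁻³/1964 = 1.476×10⁻⁶ m = 1.48×10³ nm.
Area A = 0.250 cm² = 2.50×10⁻⁵ m².
(b) P = εσAT⁴ = 0.497×5.670×10⁻⁸×2.50×10⁻⁵×(1964)⁴ = 10.5 W.

λ_max ≈ 1.48×10³ nm; P ≈ 10.5 W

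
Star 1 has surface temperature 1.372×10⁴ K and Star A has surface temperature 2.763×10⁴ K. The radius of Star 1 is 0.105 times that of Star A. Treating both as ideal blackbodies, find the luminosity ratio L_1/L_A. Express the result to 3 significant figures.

L_1/L_A ≈ 6.70×10⁻⁴

L ∝ R²T⁴, so L_1/L_A = (R_1/R_A)²(T_1/T_A)⁴ = (0.105)² × (1.372×10⁴/2.763×10⁴)⁴ = 0.011025 × 0.0607985 = 6.70×10⁻⁴.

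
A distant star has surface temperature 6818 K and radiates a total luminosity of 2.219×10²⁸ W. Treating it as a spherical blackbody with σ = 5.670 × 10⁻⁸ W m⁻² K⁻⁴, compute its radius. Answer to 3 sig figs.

L = 4πR²σT⁴ ⇒ R = √(L/(4πσT⁴)).
σT⁴ = 1.22521×10⁸ W/m², so R = √(2.219×10²⁸/(4π×1.22521×10⁸)) = 3.80×10⁹ m.

R ≈ 3.80×10⁹ m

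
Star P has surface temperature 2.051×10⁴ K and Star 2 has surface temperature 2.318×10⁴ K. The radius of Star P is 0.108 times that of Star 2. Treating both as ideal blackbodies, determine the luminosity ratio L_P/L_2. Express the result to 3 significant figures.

L_P/L_2 ≈ 7.15×10⁻³

L ∝ R²T⁴, so L_P/L_2 = (R_P/R_2)²(T_P/T_2)⁴ = (0.108)² × (2.051×10⁴/2.318×10⁴)⁴ = 0.011664 × 0.612927 = 7.15×10⁻³.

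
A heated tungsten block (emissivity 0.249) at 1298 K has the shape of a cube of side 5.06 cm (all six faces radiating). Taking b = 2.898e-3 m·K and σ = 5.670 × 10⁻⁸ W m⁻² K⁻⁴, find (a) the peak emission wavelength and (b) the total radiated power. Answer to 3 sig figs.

λ_max ≈ 2.23×10³ nm; P ≈ 616 W

(a) λ_max = b/T = 2.898×10⁻³/1298 = 2.233×10⁻⁶ m = 2.23×10³ nm.
Area A = 6s² = 6×(0.0506 m)² = 0.0153622 m².
(b) P = εσAT⁴ = 0.249×5.670×10⁻⁸×0.0153622×(1298)⁴ = 616 W.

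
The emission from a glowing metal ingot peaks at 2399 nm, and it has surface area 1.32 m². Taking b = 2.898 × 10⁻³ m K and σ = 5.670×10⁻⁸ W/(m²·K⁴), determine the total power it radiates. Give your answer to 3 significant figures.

P ≈ 1.59×10⁵ W

Wien's law: T = b/λ_max = 2.898×10⁻³/2.399×10⁻⁶ = 1208.00 K.
Area A = 1.32 m².
Then P = σAT⁴ = 5.670×10⁻⁸×1.32×(1208.00)⁴ = 1.59×10⁵ W.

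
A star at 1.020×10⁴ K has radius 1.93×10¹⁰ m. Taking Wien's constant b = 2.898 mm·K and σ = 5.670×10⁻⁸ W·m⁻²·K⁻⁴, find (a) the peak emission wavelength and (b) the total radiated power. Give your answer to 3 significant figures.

λ_max ≈ 284 nm; P ≈ 2.87×10³⁰ W

(a) λ_max = b/T = 2.898×10⁻³/1.020×10⁴ = 2.841×10⁻⁷ m = 284 nm.
Surface area A = 4πR² = 4π(1.93×10¹⁰ m)² = 4.68085×10²¹ m².
(b) P = σAT⁴ = 5.670×10⁻⁸×4.68085×10²¹×(1.020×10⁴)⁴ = 2.87×10³⁰ W.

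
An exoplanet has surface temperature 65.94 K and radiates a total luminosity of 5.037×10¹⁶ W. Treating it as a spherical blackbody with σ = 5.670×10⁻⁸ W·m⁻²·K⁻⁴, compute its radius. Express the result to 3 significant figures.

L = 4πR²σT⁴ ⇒ R = √(L/(4πσT⁴)).
σT⁴ = 1.07196 W/m², so R = √(5.037×10¹⁶/(4π×1.07196)) = 6.11×10⁷ m.

R ≈ 6.11×10⁷ m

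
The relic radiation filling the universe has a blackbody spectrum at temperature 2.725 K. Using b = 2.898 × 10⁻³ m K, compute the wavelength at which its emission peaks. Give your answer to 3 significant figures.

Wien's displacement law: λ_max = b/T = (2.898×10⁻³ m·K)/(2.725 K) = 1.063×10⁻³ m.
That is 1.06×10⁻³ m, in the microwave range.

λ_max ≈ 1.06×10⁻³ m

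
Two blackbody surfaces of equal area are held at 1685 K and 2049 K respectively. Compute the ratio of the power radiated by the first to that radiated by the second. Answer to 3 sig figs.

With equal areas, P₁/P₂ = (T₁/T₂)⁴ = (1685/2049)⁴ = 0.457.

P₁/P₂ ≈ 0.457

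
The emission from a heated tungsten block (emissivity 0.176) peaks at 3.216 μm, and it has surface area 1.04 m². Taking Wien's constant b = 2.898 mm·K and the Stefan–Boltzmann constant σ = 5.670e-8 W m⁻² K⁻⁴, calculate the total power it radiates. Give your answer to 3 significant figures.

P ≈ 6.84×10³ W

Wien's law: T = b/λ_max = 2.898×10⁻³/3.216×10⁻⁶ = 901.119 K.
Area A = 1.04 m².
Then P = εσAT⁴ = 0.176×5.670×10⁻⁸×1.04×(901.119)⁴ = 6.84×10³ W.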